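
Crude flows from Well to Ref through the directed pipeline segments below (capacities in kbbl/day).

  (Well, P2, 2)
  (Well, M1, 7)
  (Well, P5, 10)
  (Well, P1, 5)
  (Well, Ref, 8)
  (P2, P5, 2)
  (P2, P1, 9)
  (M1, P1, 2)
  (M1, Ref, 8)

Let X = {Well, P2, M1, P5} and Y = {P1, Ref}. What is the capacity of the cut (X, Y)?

32

Edges leaving {Well, P2, M1, P5}: Well→P1 (5), Well→Ref (8), P2→P1 (9), M1→P1 (2), M1→Ref (8).
Cut capacity = 5 + 8 + 9 + 2 + 8 = 32.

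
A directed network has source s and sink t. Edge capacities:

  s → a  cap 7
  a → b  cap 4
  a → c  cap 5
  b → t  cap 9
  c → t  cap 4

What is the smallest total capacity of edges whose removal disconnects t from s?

Augment s→a→b→t: bottleneck 4, flow now 4.
Augment s→a→c→t: bottleneck 3, flow now 7.
No augmenting path remains; maximum flow = 7.
By max-flow min-cut, the minimum cut capacity equals the max flow.
In the residual graph, reachable from s: {s}.
Min-cut edges: s→a (7); capacity 7 = 7.

7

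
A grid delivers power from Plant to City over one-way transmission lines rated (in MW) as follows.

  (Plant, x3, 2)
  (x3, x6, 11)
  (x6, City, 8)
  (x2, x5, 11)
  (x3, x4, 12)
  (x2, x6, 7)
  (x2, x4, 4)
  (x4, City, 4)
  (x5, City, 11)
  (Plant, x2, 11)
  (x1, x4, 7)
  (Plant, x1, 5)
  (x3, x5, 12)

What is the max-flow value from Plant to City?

17

Augment Plant→x1→x4→City: bottleneck 4, flow now 4.
Augment Plant→x2→x5→City: bottleneck 11, flow now 15.
Augment Plant→x3→x6→City: bottleneck 2, flow now 17.
No augmenting path remains; maximum flow = 17.
In the residual graph, reachable from Plant: {Plant, x1, x4}.
Min-cut edges: Plant→x2 (11), Plant→x3 (2), x4→City (4); capacity 11 + 2 + 4 = 17.
This cut is saturated, so no flow can exceed 17.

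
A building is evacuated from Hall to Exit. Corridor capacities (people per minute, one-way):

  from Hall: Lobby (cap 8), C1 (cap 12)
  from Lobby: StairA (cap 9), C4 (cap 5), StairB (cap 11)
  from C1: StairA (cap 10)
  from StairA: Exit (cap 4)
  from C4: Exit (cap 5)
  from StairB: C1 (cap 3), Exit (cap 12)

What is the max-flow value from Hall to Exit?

12

Augment Hall→Lobby→StairA→Exit: bottleneck 4, flow now 4.
Augment Hall→Lobby→C4→Exit: bottleneck 4, flow now 8.
Augment Hall→C1→StairA→Lobby→C4→Exit: bottleneck 1, flow now 9. (uses reverse residual edge)
Augment Hall→C1→StairA→Lobby→StairB→Exit: bottleneck 3, flow now 12. (uses reverse residual edge)
No augmenting path remains; maximum flow = 12.
In the residual graph, reachable from Hall: {Hall, C1, StairA}.
Min-cut edges: Hall→Lobby (8), StairA→Exit (4); capacity 8 + 4 = 12.
This cut is saturated, so no flow can exceed 12.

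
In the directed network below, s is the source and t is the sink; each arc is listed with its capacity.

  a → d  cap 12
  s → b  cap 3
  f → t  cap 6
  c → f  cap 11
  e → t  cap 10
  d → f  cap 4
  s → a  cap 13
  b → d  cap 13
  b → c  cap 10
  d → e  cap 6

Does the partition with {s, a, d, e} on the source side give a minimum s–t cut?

Given cut capacity: 3 + 4 + 10 = 17.
Augment s→a→d→e→t: bottleneck 6, flow now 6.
Augment s→a→d→f→t: bottleneck 4, flow now 10.
Augment s→b→c→f→t: bottleneck 2, flow now 12.
No augmenting path remains; maximum flow = 12.
In the residual graph, reachable from s: {s, a, b, c, d, f}.
Min-cut edges: d→e (6), f→t (6); capacity 6 + 6 = 12.
Cut capacity 17 exceeds the max flow 12, so it is not minimum.

No — its capacity is 17, but the minimum cut has capacity 12.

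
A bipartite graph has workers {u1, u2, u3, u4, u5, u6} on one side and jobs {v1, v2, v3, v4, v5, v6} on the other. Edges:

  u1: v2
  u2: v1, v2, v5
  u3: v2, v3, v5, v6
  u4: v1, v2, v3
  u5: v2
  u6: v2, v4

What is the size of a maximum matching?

5

Unit-capacity flow: source→left, listed edges, right→sink; max matching = max flow.
Augmenting path u1→v2 (+1); matched 1.
Augmenting path u2→v1 (+1); matched 2.
Augmenting path u3→v3 (+1); matched 3.
Augmenting path u6→v4 (+1); matched 4.
Augmenting path u4→v1→u2→v5 (+1); matched 5.
No augmenting path remains; maximum matching = 5.
König certificate: {u2, u3, u4, u6, v2} is a vertex cover of size 5 (every listed pair touches it), so no matching can be larger.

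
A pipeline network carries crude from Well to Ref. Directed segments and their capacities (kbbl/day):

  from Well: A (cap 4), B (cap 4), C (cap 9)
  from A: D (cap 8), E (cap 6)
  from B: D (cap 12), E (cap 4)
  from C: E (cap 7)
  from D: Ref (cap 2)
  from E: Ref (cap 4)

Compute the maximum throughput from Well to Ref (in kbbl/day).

6

Augment Well→A→D→Ref: bottleneck 2, flow now 2.
Augment Well→A→E→Ref: bottleneck 2, flow now 4.
Augment Well→B→E→Ref: bottleneck 2, flow now 6.
No augmenting path remains; maximum flow = 6.
In the residual graph, reachable from Well: {Well, A, B, C, D, E}.
Min-cut edges: D→Ref (2), E→Ref (4); capacity 2 + 4 = 6.
This cut is saturated, so no flow can exceed 6.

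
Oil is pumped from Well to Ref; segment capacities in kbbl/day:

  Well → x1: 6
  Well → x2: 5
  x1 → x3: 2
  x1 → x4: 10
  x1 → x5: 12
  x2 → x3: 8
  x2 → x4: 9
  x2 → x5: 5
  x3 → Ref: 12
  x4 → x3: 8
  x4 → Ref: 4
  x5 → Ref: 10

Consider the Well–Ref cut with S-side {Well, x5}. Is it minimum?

No — its capacity is 21, but the minimum cut has capacity 11.

Given cut capacity: 6 + 5 + 10 = 21.
Augment Well→x1→x3→Ref: bottleneck 2, flow now 2.
Augment Well→x1→x4→Ref: bottleneck 4, flow now 6.
Augment Well→x2→x3→Ref: bottleneck 5, flow now 11.
No augmenting path remains; maximum flow = 11.
In the residual graph, reachable from Well: {Well}.
Min-cut edges: Well→x1 (6), Well→x2 (5); capacity 6 + 5 = 11.
Cut capacity 21 exceeds the max flow 11, so it is not minimum.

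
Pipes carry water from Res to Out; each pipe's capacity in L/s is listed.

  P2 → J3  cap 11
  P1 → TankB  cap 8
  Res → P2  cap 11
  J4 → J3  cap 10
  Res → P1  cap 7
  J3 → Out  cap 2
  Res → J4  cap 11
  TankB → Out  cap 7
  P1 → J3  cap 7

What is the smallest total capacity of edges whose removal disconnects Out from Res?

9

Augment Res→P1→J3→Out: bottleneck 2, flow now 2.
Augment Res→P1→TankB→Out: bottleneck 5, flow now 7.
Augment Res→J4→J3→P1→TankB→Out: bottleneck 2, flow now 9. (uses reverse residual edge)
No augmenting path remains; maximum flow = 9.
By max-flow min-cut, the minimum cut capacity equals the max flow.
In the residual graph, reachable from Res: {Res, J4, P2, J3}.
Min-cut edges: Res→P1 (7), J3→Out (2); capacity 7 + 2 = 9.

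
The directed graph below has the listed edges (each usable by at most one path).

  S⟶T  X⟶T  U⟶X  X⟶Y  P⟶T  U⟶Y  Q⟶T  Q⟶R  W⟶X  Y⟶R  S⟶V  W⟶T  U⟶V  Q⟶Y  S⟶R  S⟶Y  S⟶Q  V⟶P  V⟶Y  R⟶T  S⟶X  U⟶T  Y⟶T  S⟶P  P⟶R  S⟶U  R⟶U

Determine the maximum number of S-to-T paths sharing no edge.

Assign every edge capacity 1; by Menger, the answer equals the max flow.
Path S→T (+1); total 1.
Path S→P→T (+1); total 2.
Path S→Q→T (+1); total 3.
Path S→R→T (+1); total 4.
Path S→U→T (+1); total 5.
Path S→X→T (+1); total 6.
Path S→Y→T (+1); total 7.
No residual S→T path; max flow = 7.
Certifying cut of size 7: {P→T, R→T, S→Q, S→T, U→T, X→T, Y→T}.

7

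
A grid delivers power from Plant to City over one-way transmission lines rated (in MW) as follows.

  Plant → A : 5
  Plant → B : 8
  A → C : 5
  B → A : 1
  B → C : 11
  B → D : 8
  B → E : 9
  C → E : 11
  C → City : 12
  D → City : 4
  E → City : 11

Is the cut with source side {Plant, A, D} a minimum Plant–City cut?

Given cut capacity: 8 + 5 + 4 = 17.
Augment Plant→A→C→City: bottleneck 5, flow now 5.
Augment Plant→B→C→City: bottleneck 7, flow now 12.
Augment Plant→B→D→City: bottleneck 1, flow now 13.
No augmenting path remains; maximum flow = 13.
In the residual graph, reachable from Plant: {Plant}.
Min-cut edges: Plant→A (5), Plant→B (8); capacity 5 + 8 = 13.
Cut capacity 17 exceeds the max flow 13, so it is not minimum.

No — its capacity is 17, but the minimum cut has capacity 13.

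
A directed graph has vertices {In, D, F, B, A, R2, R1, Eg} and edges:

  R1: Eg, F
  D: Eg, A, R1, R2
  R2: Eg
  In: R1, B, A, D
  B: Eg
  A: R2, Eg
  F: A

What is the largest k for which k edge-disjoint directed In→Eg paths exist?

4

Assign every edge capacity 1; by Menger, the answer equals the max flow.
Path In→D→Eg (+1); total 1.
Path In→B→Eg (+1); total 2.
Path In→A→Eg (+1); total 3.
Path In→R1→Eg (+1); total 4.
No residual In→Eg path; max flow = 4.
Certifying cut of size 4: {In→A, In→B, In→D, In→R1}.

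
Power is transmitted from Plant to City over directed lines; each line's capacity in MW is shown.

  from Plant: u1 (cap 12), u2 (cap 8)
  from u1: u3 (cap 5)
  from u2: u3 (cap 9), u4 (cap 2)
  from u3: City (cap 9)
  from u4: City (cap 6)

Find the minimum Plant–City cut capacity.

11

Augment Plant→u1→u3→City: bottleneck 5, flow now 5.
Augment Plant→u2→u3→City: bottleneck 4, flow now 9.
Augment Plant→u2→u4→City: bottleneck 2, flow now 11.
No augmenting path remains; maximum flow = 11.
By max-flow min-cut, the minimum cut capacity equals the max flow.
In the residual graph, reachable from Plant: {Plant, u1, u2, u3}.
Min-cut edges: u2→u4 (2), u3→City (9); capacity 2 + 9 = 11.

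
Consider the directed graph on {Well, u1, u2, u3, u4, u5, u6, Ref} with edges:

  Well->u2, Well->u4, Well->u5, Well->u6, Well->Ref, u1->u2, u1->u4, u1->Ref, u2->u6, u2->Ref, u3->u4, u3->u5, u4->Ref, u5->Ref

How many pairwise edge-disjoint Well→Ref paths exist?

Assign every edge capacity 1; by Menger, the answer equals the max flow.
Path Well→Ref (+1); total 1.
Path Well→u2→Ref (+1); total 2.
Path Well→u4→Ref (+1); total 3.
Path Well→u5→Ref (+1); total 4.
No residual Well→Ref path; max flow = 4.
Certifying cut of size 4: {Well→Ref, Well→u2, Well→u4, Well→u5}.

4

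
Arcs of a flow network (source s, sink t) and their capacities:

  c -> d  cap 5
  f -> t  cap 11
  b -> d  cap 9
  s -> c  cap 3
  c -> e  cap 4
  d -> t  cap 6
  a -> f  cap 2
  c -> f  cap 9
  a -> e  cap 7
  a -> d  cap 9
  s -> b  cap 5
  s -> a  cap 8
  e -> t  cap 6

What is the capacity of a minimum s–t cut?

16

Augment s→a→d→t: bottleneck 6, flow now 6.
Augment s→a→e→t: bottleneck 2, flow now 8.
Augment s→c→e→t: bottleneck 3, flow now 11.
Augment s→b→d→a→e→t: bottleneck 1, flow now 12. (uses reverse residual edge)
Augment s→b→d→a→f→t: bottleneck 2, flow now 14. (uses reverse residual edge)
Augment s→b→d→a→e→c→f→t: bottleneck 2, flow now 16. (uses reverse residual edge)
No augmenting path remains; maximum flow = 16.
By max-flow min-cut, the minimum cut capacity equals the max flow.
In the residual graph, reachable from s: {s}.
Min-cut edges: s→a (8), s→b (5), s→c (3); capacity 8 + 5 + 3 = 16.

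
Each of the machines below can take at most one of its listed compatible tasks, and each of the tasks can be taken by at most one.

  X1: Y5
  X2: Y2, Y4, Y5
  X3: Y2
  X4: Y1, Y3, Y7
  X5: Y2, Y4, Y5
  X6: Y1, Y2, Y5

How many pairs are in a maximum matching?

Unit-capacity flow: source→left, listed edges, right→sink; max matching = max flow.
Augmenting path X1→Y5 (+1); matched 1.
Augmenting path X2→Y2 (+1); matched 2.
Augmenting path X4→Y1 (+1); matched 3.
Augmenting path X5→Y4 (+1); matched 4.
Augmenting path X6→Y1→X4→Y3 (+1); matched 5.
No augmenting path remains; maximum matching = 5.
König certificate: {X4, X6, Y2, Y4, Y5} is a vertex cover of size 5 (every listed pair touches it), so no matching can be larger.

5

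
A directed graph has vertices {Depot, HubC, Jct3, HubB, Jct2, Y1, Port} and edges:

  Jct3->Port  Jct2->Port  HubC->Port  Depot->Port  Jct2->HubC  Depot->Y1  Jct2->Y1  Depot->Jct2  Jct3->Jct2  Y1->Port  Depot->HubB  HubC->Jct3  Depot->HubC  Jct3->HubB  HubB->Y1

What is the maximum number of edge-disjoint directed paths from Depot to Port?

4

Assign every edge capacity 1; by Menger, the answer equals the max flow.
Path Depot→Port (+1); total 1.
Path Depot→HubC→Port (+1); total 2.
Path Depot→Jct2→Port (+1); total 3.
Path Depot→Y1→Port (+1); total 4.
No residual Depot→Port path; max flow = 4.
Certifying cut of size 4: {Depot→HubC, Depot→Jct2, Depot→Port, Y1→Port}.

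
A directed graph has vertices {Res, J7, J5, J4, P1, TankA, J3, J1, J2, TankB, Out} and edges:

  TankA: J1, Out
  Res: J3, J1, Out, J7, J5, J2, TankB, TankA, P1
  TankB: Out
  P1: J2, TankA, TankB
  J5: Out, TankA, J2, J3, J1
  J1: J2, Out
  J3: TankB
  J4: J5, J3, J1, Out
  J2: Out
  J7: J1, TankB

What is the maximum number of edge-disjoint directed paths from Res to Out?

Assign every edge capacity 1; by Menger, the answer equals the max flow.
Path Res→Out (+1); total 1.
Path Res→J5→Out (+1); total 2.
Path Res→TankA→Out (+1); total 3.
Path Res→J1→Out (+1); total 4.
Path Res→J2→Out (+1); total 5.
Path Res→TankB→Out (+1); total 6.
No residual Res→Out path; max flow = 6.
Certifying cut of size 6: {J1→Out, J2→Out, Res→J5, Res→Out, TankA→Out, TankB→Out}.

6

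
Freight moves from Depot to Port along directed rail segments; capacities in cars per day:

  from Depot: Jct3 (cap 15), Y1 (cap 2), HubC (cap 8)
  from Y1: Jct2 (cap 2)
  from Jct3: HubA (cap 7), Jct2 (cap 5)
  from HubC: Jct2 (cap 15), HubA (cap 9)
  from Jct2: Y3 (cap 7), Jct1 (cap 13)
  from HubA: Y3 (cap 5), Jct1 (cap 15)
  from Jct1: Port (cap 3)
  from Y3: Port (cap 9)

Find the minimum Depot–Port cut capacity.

Augment Depot→Y1→Jct2→Jct1→Port: bottleneck 2, flow now 2.
Augment Depot→Jct3→Jct2→Jct1→Port: bottleneck 1, flow now 3.
Augment Depot→Jct3→Jct2→Y3→Port: bottleneck 4, flow now 7.
Augment Depot→Jct3→HubA→Y3→Port: bottleneck 5, flow now 12.
No augmenting path remains; maximum flow = 12.
By max-flow min-cut, the minimum cut capacity equals the max flow.
In the residual graph, reachable from Depot: {Depot, Y1, Jct3, HubC, Jct2, HubA, Jct1, Y3}.
Min-cut edges: Jct1→Port (3), Y3→Port (9); capacity 3 + 9 = 12.

12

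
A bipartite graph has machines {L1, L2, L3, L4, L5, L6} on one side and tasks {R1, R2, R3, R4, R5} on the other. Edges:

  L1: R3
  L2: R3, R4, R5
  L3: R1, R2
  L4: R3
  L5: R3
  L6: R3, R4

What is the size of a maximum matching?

Unit-capacity flow: source→left, listed edges, right→sink; max matching = max flow.
Augmenting path L1→R3 (+1); matched 1.
Augmenting path L2→R4 (+1); matched 2.
Augmenting path L3→R1 (+1); matched 3.
Augmenting path L6→R4→L2→R5 (+1); matched 4.
No augmenting path remains; maximum matching = 4.
König certificate: {L2, L3, L6, R3} is a vertex cover of size 4 (every listed pair touches it), so no matching can be larger.

4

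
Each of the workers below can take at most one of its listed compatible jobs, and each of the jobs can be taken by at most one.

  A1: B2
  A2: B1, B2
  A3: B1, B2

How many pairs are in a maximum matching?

2

Unit-capacity flow: source→left, listed edges, right→sink; max matching = max flow.
Augmenting path A1→B2 (+1); matched 1.
Augmenting path A2→B1 (+1); matched 2.
No augmenting path remains; maximum matching = 2.
König certificate: {B1, B2} is a vertex cover of size 2 (every listed pair touches it), so no matching can be larger.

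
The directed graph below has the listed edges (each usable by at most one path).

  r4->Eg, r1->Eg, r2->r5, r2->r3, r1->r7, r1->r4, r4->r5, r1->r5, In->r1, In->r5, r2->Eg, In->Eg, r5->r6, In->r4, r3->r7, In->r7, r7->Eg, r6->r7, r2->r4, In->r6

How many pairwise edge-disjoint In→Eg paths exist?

Assign every edge capacity 1; by Menger, the answer equals the max flow.
Path In→Eg (+1); total 1.
Path In→r1→Eg (+1); total 2.
Path In→r4→Eg (+1); total 3.
Path In→r7→Eg (+1); total 4.
No residual In→Eg path; max flow = 4.
Certifying cut of size 4: {In→Eg, In→r1, In→r4, r7→Eg}.

4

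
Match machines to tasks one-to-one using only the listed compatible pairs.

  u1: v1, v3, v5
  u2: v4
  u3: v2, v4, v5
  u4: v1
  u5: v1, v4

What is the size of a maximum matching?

4

Unit-capacity flow: source→left, listed edges, right→sink; max matching = max flow.
Augmenting path u1→v1 (+1); matched 1.
Augmenting path u2→v4 (+1); matched 2.
Augmenting path u3→v2 (+1); matched 3.
Augmenting path u4→v1→u1→v3 (+1); matched 4.
No augmenting path remains; maximum matching = 4.
König certificate: {u1, u3, v1, v4} is a vertex cover of size 4 (every listed pair touches it), so no matching can be larger.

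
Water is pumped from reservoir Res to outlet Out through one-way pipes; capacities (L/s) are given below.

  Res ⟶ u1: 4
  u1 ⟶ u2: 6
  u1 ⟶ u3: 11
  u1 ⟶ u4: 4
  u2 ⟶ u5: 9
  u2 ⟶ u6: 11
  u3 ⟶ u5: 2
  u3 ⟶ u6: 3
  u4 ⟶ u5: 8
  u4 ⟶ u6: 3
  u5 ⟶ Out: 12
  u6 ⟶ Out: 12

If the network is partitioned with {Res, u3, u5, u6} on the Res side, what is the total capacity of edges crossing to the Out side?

28

Edges leaving {Res, u3, u5, u6}: Res→u1 (4), u5→Out (12), u6→Out (12).
Cut capacity = 4 + 12 + 12 = 28.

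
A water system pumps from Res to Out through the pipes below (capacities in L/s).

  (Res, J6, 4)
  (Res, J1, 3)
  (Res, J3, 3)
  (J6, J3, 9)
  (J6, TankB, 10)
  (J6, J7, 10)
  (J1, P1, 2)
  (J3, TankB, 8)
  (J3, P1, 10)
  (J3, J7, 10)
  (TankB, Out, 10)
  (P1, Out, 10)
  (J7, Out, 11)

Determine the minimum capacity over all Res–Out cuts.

Augment Res→J6→TankB→Out: bottleneck 4, flow now 4.
Augment Res→J1→P1→Out: bottleneck 2, flow now 6.
Augment Res→J3→TankB→Out: bottleneck 3, flow now 9.
No augmenting path remains; maximum flow = 9.
By max-flow min-cut, the minimum cut capacity equals the max flow.
In the residual graph, reachable from Res: {Res, J1}.
Min-cut edges: Res→J6 (4), Res→J3 (3), J1→P1 (2); capacity 4 + 3 + 2 = 9.

9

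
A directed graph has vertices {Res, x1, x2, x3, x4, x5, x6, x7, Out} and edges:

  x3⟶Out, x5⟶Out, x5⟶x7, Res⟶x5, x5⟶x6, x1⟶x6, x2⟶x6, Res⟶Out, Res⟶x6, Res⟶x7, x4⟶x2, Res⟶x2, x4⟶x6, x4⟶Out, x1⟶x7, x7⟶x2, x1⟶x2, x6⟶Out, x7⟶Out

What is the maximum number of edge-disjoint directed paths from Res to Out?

Assign every edge capacity 1; by Menger, the answer equals the max flow.
Path Res→Out (+1); total 1.
Path Res→x5→Out (+1); total 2.
Path Res→x6→Out (+1); total 3.
Path Res→x7→Out (+1); total 4.
No residual Res→Out path; max flow = 4.
Certifying cut of size 4: {Res→Out, Res→x5, Res→x7, x6→Out}.

4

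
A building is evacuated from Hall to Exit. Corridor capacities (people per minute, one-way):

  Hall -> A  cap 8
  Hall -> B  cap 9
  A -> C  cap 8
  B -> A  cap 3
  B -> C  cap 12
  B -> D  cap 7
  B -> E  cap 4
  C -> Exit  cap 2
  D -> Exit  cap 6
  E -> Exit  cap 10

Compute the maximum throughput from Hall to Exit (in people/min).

11

Augment Hall→A→C→Exit: bottleneck 2, flow now 2.
Augment Hall→B→D→Exit: bottleneck 6, flow now 8.
Augment Hall→B→E→Exit: bottleneck 3, flow now 11.
No augmenting path remains; maximum flow = 11.
In the residual graph, reachable from Hall: {Hall, A, C}.
Min-cut edges: Hall→B (9), C→Exit (2); capacity 9 + 2 = 11.
This cut is saturated, so no flow can exceed 11.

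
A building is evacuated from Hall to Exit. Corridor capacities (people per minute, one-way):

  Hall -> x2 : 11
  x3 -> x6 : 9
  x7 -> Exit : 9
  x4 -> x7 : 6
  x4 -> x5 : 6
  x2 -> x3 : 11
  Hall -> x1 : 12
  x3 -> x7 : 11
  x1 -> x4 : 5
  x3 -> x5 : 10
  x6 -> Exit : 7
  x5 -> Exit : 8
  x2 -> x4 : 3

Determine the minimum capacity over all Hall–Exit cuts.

Augment Hall→x1→x4→x5→Exit: bottleneck 5, flow now 5.
Augment Hall→x2→x3→x5→Exit: bottleneck 3, flow now 8.
Augment Hall→x2→x3→x6→Exit: bottleneck 7, flow now 15.
Augment Hall→x2→x3→x7→Exit: bottleneck 1, flow now 16.
No augmenting path remains; maximum flow = 16.
By max-flow min-cut, the minimum cut capacity equals the max flow.
In the residual graph, reachable from Hall: {Hall, x1}.
Min-cut edges: Hall→x2 (11), x1→x4 (5); capacity 11 + 5 = 16.

16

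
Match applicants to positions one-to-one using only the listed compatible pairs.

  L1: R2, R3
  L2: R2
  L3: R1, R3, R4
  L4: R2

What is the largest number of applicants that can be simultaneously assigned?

Unit-capacity flow: source→left, listed edges, right→sink; max matching = max flow.
Augmenting path L1→R2 (+1); matched 1.
Augmenting path L3→R1 (+1); matched 2.
Augmenting path L2→R2→L1→R3 (+1); matched 3.
No augmenting path remains; maximum matching = 3.
König certificate: {L1, L3, R2} is a vertex cover of size 3 (every listed pair touches it), so no matching can be larger.

3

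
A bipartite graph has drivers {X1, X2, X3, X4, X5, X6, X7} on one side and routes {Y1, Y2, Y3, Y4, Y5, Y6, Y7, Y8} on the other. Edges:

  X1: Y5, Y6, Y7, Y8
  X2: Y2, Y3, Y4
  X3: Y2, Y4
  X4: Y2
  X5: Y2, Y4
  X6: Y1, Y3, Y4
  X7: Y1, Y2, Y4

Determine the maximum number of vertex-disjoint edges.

Unit-capacity flow: source→left, listed edges, right→sink; max matching = max flow.
Augmenting path X1→Y5 (+1); matched 1.
Augmenting path X2→Y2 (+1); matched 2.
Augmenting path X3→Y4 (+1); matched 3.
Augmenting path X6→Y1 (+1); matched 4.
Augmenting path X4→Y2→X2→Y3 (+1); matched 5.
No augmenting path remains; maximum matching = 5.
König certificate: {X1, Y1, Y2, Y3, Y4} is a vertex cover of size 5 (every listed pair touches it), so no matching can be larger.

5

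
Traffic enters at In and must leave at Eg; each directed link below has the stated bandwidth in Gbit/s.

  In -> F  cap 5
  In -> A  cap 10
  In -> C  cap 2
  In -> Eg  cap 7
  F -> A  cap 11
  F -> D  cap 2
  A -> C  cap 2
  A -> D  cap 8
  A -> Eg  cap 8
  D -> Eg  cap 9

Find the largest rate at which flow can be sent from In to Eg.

22

Augment In→Eg: bottleneck 7, flow now 7.
Augment In→A→Eg: bottleneck 8, flow now 15.
Augment In→F→D→Eg: bottleneck 2, flow now 17.
Augment In→A→D→Eg: bottleneck 2, flow now 19.
Augment In→F→A→D→Eg: bottleneck 3, flow now 22.
No augmenting path remains; maximum flow = 22.
In the residual graph, reachable from In: {In, C}.
Min-cut edges: In→F (5), In→A (10), In→Eg (7); capacity 5 + 10 + 7 = 22.
This cut is saturated, so no flow can exceed 22.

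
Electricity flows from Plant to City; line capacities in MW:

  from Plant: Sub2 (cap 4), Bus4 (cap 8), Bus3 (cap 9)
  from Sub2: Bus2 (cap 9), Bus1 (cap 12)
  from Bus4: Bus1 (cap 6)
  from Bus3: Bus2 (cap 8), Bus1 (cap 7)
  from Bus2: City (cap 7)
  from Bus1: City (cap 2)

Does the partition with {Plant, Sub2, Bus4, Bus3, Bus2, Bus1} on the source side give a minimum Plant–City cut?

Given cut capacity: 7 + 2 = 9.
Augment Plant→Sub2→Bus2→City: bottleneck 4, flow now 4.
Augment Plant→Bus4→Bus1→City: bottleneck 2, flow now 6.
Augment Plant→Bus3→Bus2→City: bottleneck 3, flow now 9.
No augmenting path remains; maximum flow = 9.
Cut capacity 9 equals the max flow, so it is a minimum cut.

Yes — it is a minimum cut (capacity 9).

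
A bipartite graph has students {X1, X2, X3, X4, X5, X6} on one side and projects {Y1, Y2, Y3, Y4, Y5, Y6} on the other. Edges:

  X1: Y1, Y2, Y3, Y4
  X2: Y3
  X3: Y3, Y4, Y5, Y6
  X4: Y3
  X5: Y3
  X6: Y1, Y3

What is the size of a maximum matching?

4

Unit-capacity flow: source→left, listed edges, right→sink; max matching = max flow.
Augmenting path X1→Y1 (+1); matched 1.
Augmenting path X2→Y3 (+1); matched 2.
Augmenting path X3→Y4 (+1); matched 3.
Augmenting path X6→Y1→X1→Y2 (+1); matched 4.
No augmenting path remains; maximum matching = 4.
König certificate: {X1, X3, X6, Y3} is a vertex cover of size 4 (every listed pair touches it), so no matching can be larger.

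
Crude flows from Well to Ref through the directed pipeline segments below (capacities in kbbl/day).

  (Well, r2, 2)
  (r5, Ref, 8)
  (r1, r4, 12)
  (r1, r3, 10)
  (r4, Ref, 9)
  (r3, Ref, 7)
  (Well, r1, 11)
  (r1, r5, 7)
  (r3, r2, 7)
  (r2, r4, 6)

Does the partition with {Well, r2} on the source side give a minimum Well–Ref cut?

No — its capacity is 17, but the minimum cut has capacity 13.

Given cut capacity: 11 + 6 = 17.
Augment Well→r1→r3→Ref: bottleneck 7, flow now 7.
Augment Well→r1→r4→Ref: bottleneck 4, flow now 11.
Augment Well→r2→r4→Ref: bottleneck 2, flow now 13.
No augmenting path remains; maximum flow = 13.
In the residual graph, reachable from Well: {Well}.
Min-cut edges: Well→r1 (11), Well→r2 (2); capacity 11 + 2 = 13.
Cut capacity 17 exceeds the max flow 13, so it is not minimum.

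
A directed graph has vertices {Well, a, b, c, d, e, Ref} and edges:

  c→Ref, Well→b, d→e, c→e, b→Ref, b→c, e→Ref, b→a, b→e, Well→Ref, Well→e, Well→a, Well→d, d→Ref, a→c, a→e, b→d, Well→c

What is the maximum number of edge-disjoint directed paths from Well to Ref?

5

Assign every edge capacity 1; by Menger, the answer equals the max flow.
Path Well→Ref (+1); total 1.
Path Well→b→Ref (+1); total 2.
Path Well→c→Ref (+1); total 3.
Path Well→d→Ref (+1); total 4.
Path Well→e→Ref (+1); total 5.
No residual Well→Ref path; max flow = 5.
Certifying cut of size 5: {Well→Ref, Well→b, Well→d, c→Ref, e→Ref}.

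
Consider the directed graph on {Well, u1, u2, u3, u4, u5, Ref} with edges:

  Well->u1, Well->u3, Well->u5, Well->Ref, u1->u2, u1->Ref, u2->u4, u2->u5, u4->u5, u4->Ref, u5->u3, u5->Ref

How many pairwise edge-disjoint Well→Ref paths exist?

3

Assign every edge capacity 1; by Menger, the answer equals the max flow.
Path Well→Ref (+1); total 1.
Path Well→u1→Ref (+1); total 2.
Path Well→u5→Ref (+1); total 3.
No residual Well→Ref path; max flow = 3.
Certifying cut of size 3: {Well→Ref, Well→u1, Well→u5}.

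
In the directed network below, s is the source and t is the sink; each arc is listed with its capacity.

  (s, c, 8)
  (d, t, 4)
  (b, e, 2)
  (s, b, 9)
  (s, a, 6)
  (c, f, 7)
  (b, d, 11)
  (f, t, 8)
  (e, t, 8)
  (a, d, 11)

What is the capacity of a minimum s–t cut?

13

Augment s→a→d→t: bottleneck 4, flow now 4.
Augment s→b→e→t: bottleneck 2, flow now 6.
Augment s→c→f→t: bottleneck 7, flow now 13.
No augmenting path remains; maximum flow = 13.
By max-flow min-cut, the minimum cut capacity equals the max flow.
In the residual graph, reachable from s: {s, a, b, c, d}.
Min-cut edges: b→e (2), c→f (7), d→t (4); capacity 2 + 7 + 4 = 13.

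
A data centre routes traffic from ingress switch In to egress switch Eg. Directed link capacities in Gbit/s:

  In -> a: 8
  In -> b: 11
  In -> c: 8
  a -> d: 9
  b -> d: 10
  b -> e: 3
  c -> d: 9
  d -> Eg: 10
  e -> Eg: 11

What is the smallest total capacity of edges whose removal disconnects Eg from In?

13

Augment In→a→d→Eg: bottleneck 8, flow now 8.
Augment In→b→d→Eg: bottleneck 2, flow now 10.
Augment In→b→e→Eg: bottleneck 3, flow now 13.
No augmenting path remains; maximum flow = 13.
By max-flow min-cut, the minimum cut capacity equals the max flow.
In the residual graph, reachable from In: {In, a, b, c, d}.
Min-cut edges: b→e (3), d→Eg (10); capacity 3 + 10 = 13.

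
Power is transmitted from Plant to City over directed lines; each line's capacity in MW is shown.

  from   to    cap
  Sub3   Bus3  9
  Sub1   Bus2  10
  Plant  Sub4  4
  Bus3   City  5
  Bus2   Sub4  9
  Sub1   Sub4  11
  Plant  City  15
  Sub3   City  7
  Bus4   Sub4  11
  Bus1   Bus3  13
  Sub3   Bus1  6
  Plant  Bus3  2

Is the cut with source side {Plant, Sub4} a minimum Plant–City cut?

Given cut capacity: 2 + 15 = 17.
Augment Plant→City: bottleneck 15, flow now 15.
Augment Plant→Bus3→City: bottleneck 2, flow now 17.
No augmenting path remains; maximum flow = 17.
Cut capacity 17 equals the max flow, so it is a minimum cut.

Yes — it is a minimum cut (capacity 17).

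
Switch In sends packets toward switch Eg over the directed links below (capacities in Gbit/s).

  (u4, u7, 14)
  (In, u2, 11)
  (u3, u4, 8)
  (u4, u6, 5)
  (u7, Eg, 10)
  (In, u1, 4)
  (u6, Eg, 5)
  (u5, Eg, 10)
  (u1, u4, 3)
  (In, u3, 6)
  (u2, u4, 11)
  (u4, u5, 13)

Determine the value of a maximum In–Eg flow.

20

Augment In→u1→u4→u5→Eg: bottleneck 3, flow now 3.
Augment In→u2→u4→u5→Eg: bottleneck 7, flow now 10.
Augment In→u2→u4→u6→Eg: bottleneck 4, flow now 14.
Augment In→u3→u4→u6→Eg: bottleneck 1, flow now 15.
Augment In→u3→u4→u7→Eg: bottleneck 5, flow now 20.
No augmenting path remains; maximum flow = 20.
In the residual graph, reachable from In: {In, u1}.
Min-cut edges: In→u2 (11), In→u3 (6), u1→u4 (3); capacity 11 + 6 + 3 = 20.
This cut is saturated, so no flow can exceed 20.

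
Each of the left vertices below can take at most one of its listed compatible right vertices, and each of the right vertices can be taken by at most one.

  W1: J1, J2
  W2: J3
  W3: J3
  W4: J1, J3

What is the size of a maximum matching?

Unit-capacity flow: source→left, listed edges, right→sink; max matching = max flow.
Augmenting path W1→J1 (+1); matched 1.
Augmenting path W2→J3 (+1); matched 2.
Augmenting path W4→J1→W1→J2 (+1); matched 3.
No augmenting path remains; maximum matching = 3.
König certificate: {W1, W4, J3} is a vertex cover of size 3 (every listed pair touches it), so no matching can be larger.

3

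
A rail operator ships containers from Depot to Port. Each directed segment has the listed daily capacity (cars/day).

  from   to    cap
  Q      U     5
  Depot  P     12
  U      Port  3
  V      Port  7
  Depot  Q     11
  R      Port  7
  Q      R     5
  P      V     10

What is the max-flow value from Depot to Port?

15

Augment Depot→P→V→Port: bottleneck 7, flow now 7.
Augment Depot→Q→R→Port: bottleneck 5, flow now 12.
Augment Depot→Q→U→Port: bottleneck 3, flow now 15.
No augmenting path remains; maximum flow = 15.
In the residual graph, reachable from Depot: {Depot, P, Q, U, V}.
Min-cut edges: Q→R (5), U→Port (3), V→Port (7); capacity 5 + 3 + 7 = 15.
This cut is saturated, so no flow can exceed 15.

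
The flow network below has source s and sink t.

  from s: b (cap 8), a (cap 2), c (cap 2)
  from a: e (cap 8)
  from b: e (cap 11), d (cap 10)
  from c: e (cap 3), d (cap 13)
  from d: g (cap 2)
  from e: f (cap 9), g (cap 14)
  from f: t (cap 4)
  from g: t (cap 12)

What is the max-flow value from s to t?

12

Augment s→a→e→f→t: bottleneck 2, flow now 2.
Augment s→b→d→g→t: bottleneck 2, flow now 4.
Augment s→b→e→f→t: bottleneck 2, flow now 6.
Augment s→b→e→g→t: bottleneck 4, flow now 10.
Augment s→c→e→g→t: bottleneck 2, flow now 12.
No augmenting path remains; maximum flow = 12.
In the residual graph, reachable from s: {s}.
Min-cut edges: s→a (2), s→b (8), s→c (2); capacity 2 + 8 + 2 = 12.
This cut is saturated, so no flow can exceed 12.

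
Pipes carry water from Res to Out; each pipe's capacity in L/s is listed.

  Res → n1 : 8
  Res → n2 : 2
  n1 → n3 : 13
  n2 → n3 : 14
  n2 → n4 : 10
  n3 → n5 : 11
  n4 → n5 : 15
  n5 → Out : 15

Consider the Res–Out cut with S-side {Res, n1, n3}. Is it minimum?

No — its capacity is 13, but the minimum cut has capacity 10.

Given cut capacity: 2 + 11 = 13.
Augment Res→n1→n3→n5→Out: bottleneck 8, flow now 8.
Augment Res→n2→n3→n5→Out: bottleneck 2, flow now 10.
No augmenting path remains; maximum flow = 10.
In the residual graph, reachable from Res: {Res}.
Min-cut edges: Res→n1 (8), Res→n2 (2); capacity 8 + 2 = 10.
Cut capacity 13 exceeds the max flow 10, so it is not minimum.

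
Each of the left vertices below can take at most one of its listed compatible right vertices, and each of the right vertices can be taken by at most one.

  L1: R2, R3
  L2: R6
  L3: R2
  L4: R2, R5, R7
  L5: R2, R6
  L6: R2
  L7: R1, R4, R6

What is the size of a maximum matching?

5

Unit-capacity flow: source→left, listed edges, right→sink; max matching = max flow.
Augmenting path L1→R2 (+1); matched 1.
Augmenting path L2→R6 (+1); matched 2.
Augmenting path L4→R5 (+1); matched 3.
Augmenting path L7→R1 (+1); matched 4.
Augmenting path L3→R2→L1→R3 (+1); matched 5.
No augmenting path remains; maximum matching = 5.
König certificate: {L1, L4, L7, R2, R6} is a vertex cover of size 5 (every listed pair touches it), so no matching can be larger.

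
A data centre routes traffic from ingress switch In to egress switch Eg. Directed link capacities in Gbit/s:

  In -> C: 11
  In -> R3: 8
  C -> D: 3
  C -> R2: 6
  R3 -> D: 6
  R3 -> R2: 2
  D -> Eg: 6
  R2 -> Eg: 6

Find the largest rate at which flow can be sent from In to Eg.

12

Augment In→C→D→Eg: bottleneck 3, flow now 3.
Augment In→C→R2→Eg: bottleneck 6, flow now 9.
Augment In→R3→D→Eg: bottleneck 3, flow now 12.
No augmenting path remains; maximum flow = 12.
In the residual graph, reachable from In: {In, C, R3, D, R2}.
Min-cut edges: D→Eg (6), R2→Eg (6); capacity 6 + 6 = 12.
This cut is saturated, so no flow can exceed 12.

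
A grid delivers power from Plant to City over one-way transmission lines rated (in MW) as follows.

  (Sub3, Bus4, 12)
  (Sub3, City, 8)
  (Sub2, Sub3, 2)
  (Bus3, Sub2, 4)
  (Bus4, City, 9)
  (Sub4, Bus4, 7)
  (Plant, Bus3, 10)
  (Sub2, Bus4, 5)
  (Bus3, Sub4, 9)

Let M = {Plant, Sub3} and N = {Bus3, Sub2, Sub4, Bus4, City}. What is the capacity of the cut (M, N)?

Edges leaving {Plant, Sub3}: Plant→Bus3 (10), Sub3→Bus4 (12), Sub3→City (8).
Cut capacity = 10 + 12 + 8 = 30.

30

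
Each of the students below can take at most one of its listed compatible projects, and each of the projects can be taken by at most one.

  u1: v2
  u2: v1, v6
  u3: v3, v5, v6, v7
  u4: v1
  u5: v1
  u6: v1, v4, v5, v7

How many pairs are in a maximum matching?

5

Unit-capacity flow: source→left, listed edges, right→sink; max matching = max flow.
Augmenting path u1→v2 (+1); matched 1.
Augmenting path u2→v1 (+1); matched 2.
Augmenting path u3→v3 (+1); matched 3.
Augmenting path u6→v4 (+1); matched 4.
Augmenting path u4→v1→u2→v6 (+1); matched 5.
No augmenting path remains; maximum matching = 5.
König certificate: {u1, u2, u3, u6, v1} is a vertex cover of size 5 (every listed pair touches it), so no matching can be larger.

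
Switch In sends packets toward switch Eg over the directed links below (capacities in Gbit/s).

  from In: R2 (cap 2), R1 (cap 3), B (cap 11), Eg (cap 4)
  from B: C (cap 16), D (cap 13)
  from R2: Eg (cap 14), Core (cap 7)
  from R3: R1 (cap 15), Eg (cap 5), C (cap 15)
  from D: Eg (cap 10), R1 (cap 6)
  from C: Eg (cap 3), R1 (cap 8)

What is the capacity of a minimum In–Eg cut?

17

Augment In→Eg: bottleneck 4, flow now 4.
Augment In→R2→Eg: bottleneck 2, flow now 6.
Augment In→B→D→Eg: bottleneck 10, flow now 16.
Augment In→B→C→Eg: bottleneck 1, flow now 17.
No augmenting path remains; maximum flow = 17.
By max-flow min-cut, the minimum cut capacity equals the max flow.
In the residual graph, reachable from In: {In, R1}.
Min-cut edges: In→B (11), In→R2 (2), In→Eg (4); capacity 11 + 2 + 4 = 17.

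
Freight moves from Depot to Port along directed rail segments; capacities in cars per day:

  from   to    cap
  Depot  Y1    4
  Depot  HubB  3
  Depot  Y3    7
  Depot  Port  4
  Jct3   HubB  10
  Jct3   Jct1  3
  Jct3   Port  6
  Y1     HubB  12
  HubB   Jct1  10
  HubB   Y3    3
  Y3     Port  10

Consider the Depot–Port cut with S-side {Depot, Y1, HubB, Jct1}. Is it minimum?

Yes — it is a minimum cut (capacity 14).

Given cut capacity: 7 + 4 + 3 = 14.
Augment Depot→Port: bottleneck 4, flow now 4.
Augment Depot→Y3→Port: bottleneck 7, flow now 11.
Augment Depot→HubB→Y3→Port: bottleneck 3, flow now 14.
No augmenting path remains; maximum flow = 14.
Cut capacity 14 equals the max flow, so it is a minimum cut.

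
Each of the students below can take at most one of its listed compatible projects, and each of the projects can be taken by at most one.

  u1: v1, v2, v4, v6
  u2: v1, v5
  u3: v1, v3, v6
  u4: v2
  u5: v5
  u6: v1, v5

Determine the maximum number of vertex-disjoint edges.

5

Unit-capacity flow: source→left, listed edges, right→sink; max matching = max flow.
Augmenting path u1→v1 (+1); matched 1.
Augmenting path u2→v5 (+1); matched 2.
Augmenting path u3→v3 (+1); matched 3.
Augmenting path u4→v2 (+1); matched 4.
Augmenting path u6→v1→u1→v4 (+1); matched 5.
No augmenting path remains; maximum matching = 5.
König certificate: {u1, u3, u4, v1, v5} is a vertex cover of size 5 (every listed pair touches it), so no matching can be larger.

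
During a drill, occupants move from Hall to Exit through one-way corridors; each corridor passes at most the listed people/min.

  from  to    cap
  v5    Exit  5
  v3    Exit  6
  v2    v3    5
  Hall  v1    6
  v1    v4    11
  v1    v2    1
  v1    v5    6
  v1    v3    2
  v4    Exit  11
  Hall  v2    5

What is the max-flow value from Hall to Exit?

Augment Hall→v1→v3→Exit: bottleneck 2, flow now 2.
Augment Hall→v1→v4→Exit: bottleneck 4, flow now 6.
Augment Hall→v2→v3→Exit: bottleneck 4, flow now 10.
Augment Hall→v2→v3→v1→v4→Exit: bottleneck 1, flow now 11. (uses reverse residual edge)
No augmenting path remains; maximum flow = 11.
In the residual graph, reachable from Hall: {Hall}.
Min-cut edges: Hall→v1 (6), Hall→v2 (5); capacity 6 + 5 = 11.
This cut is saturated, so no flow can exceed 11.

11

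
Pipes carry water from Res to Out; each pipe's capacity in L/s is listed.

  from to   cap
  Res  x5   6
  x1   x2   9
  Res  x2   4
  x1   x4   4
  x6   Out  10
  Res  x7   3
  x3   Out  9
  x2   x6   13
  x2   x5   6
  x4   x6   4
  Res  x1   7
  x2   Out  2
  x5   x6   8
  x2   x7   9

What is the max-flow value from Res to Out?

Augment Res→x2→Out: bottleneck 2, flow now 2.
Augment Res→x2→x6→Out: bottleneck 2, flow now 4.
Augment Res→x5→x6→Out: bottleneck 6, flow now 10.
Augment Res→x1→x2→x6→Out: bottleneck 2, flow now 12.
No augmenting path remains; maximum flow = 12.
In the residual graph, reachable from Res: {Res, x1, x2, x4, x5, x6, x7}.
Min-cut edges: x2→Out (2), x6→Out (10); capacity 2 + 10 = 12.
This cut is saturated, so no flow can exceed 12.

12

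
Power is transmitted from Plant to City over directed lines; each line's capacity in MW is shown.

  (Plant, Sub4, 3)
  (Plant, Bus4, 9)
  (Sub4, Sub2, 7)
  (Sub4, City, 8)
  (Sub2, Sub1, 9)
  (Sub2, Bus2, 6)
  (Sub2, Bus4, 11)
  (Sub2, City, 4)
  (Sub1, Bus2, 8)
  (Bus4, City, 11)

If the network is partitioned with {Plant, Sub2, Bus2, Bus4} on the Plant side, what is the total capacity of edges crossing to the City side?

Edges leaving {Plant, Sub2, Bus2, Bus4}: Plant→Sub4 (3), Sub2→Sub1 (9), Sub2→City (4), Bus4→City (11).
Cut capacity = 3 + 9 + 4 + 11 = 27.

27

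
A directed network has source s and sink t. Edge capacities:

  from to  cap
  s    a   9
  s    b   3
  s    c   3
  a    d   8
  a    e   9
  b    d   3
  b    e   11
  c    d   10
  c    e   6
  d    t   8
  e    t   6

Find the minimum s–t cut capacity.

14

Augment s→a→d→t: bottleneck 8, flow now 8.
Augment s→a→e→t: bottleneck 1, flow now 9.
Augment s→b→e→t: bottleneck 3, flow now 12.
Augment s→c→e→t: bottleneck 2, flow now 14.
No augmenting path remains; maximum flow = 14.
By max-flow min-cut, the minimum cut capacity equals the max flow.
In the residual graph, reachable from s: {s, a, b, c, d, e}.
Min-cut edges: d→t (8), e→t (6); capacity 8 + 6 = 14.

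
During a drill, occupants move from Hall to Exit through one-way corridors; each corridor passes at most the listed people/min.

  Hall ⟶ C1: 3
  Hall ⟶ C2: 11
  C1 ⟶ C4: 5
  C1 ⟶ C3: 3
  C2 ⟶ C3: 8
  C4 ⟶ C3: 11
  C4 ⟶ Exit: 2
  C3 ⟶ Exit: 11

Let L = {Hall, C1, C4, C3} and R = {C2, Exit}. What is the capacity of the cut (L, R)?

24

Edges leaving {Hall, C1, C4, C3}: Hall→C2 (11), C4→Exit (2), C3→Exit (11).
Cut capacity = 11 + 2 + 11 = 24.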